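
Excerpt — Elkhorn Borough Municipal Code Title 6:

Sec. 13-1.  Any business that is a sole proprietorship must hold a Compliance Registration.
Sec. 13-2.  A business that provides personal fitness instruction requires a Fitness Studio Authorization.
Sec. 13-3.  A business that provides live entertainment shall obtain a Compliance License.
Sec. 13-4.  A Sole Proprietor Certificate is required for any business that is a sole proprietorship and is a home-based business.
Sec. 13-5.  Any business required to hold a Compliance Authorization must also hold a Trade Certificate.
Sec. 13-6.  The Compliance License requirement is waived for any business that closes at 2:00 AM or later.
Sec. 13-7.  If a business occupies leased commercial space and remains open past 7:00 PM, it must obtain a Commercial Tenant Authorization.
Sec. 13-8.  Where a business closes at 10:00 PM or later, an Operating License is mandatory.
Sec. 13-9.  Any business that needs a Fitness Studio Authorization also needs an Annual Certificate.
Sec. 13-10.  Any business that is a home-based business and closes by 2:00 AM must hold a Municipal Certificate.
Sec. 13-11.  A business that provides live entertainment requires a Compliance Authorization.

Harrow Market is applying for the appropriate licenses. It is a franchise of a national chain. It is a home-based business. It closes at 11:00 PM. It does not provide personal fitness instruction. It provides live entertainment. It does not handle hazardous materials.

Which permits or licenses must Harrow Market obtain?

Compliance Authorization, Compliance License, Municipal Certificate, Operating License, Trade Certificate

Sec. 13-1. is a franchise of a national chain (not: is a sole proprietorship) → Compliance Registration not required.
Sec. 13-2. does not provide personal fitness instruction → Fitness Studio Authorization not required.
Sec. 13-3. provides live entertainment → Compliance License required.
Sec. 13-4. is a franchise of a national chain (not: is a sole proprietorship); is a home-based business → Sole Proprietor Certificate not required.
Sec. 13-5. Compliance Authorization is required → Trade Certificate also required.
Sec. 13-6. closes 11:00 PM, at/before 2:00 AM → Compliance License exemption does not apply.
Sec. 13-7. is a home-based business (not: occupies leased commercial space); closes 11:00 PM, after 7:00 PM → Commercial Tenant Authorization not required.
Sec. 13-8. closes 11:00 PM, after 10:00 PM → Operating License required.
Sec. 13-9. Fitness Studio Authorization is not required → no effect.
Sec. 13-10. is a home-based business; closes 11:00 PM, at/before 2:00 AM → Municipal Certificate required.
Sec. 13-11. provides live entertainment → Compliance Authorization required.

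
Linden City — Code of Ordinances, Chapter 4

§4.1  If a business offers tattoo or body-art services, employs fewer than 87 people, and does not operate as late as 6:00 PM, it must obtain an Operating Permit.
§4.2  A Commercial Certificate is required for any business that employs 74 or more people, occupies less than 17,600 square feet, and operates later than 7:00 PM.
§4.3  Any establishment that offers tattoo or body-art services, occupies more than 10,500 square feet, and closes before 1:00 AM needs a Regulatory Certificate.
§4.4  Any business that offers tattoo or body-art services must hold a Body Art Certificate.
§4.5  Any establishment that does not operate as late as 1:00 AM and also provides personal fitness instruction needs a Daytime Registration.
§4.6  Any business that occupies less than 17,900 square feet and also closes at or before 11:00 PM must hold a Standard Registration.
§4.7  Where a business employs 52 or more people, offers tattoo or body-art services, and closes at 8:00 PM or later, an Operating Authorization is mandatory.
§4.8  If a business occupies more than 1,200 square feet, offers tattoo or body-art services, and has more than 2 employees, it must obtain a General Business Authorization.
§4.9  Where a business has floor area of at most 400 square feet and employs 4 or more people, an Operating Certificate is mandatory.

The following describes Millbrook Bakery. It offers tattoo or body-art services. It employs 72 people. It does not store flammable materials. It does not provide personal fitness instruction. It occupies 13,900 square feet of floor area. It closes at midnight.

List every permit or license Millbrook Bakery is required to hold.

Body Art Certificate, General Business Authorization, Operating Authorization, Regulatory Certificate

§4.1 offers tattoo or body-art services; employees 72 < 87; closes midnight, after 6:00 PM → Operating Permit not required.
§4.2 employees 72 < 74; floor area 13,900 square feet < 17,600 square feet; closes midnight, after 7:00 PM → Commercial Certificate not required.
§4.3 offers tattoo or body-art services; floor area 13,900 square feet > 10,500 square feet; closes midnight, at/before 1:00 AM → Regulatory Certificate required.
§4.4 offers tattoo or body-art services → Body Art Certificate required.
§4.5 closes midnight, at/before 1:00 AM; does not provide personal fitness instruction → Daytime Registration not required.
§4.6 floor area 13,900 square feet < 17,900 square feet; closes midnight, after 11:00 PM → Standard Registration not required.
§4.7 employees 72 ≥ 52; offers tattoo or body-art services; closes midnight, after 8:00 PM → Operating Authorization required.
§4.8 floor area 13,900 square feet > 1,200 square feet; offers tattoo or body-art services; employees 72 > 2 → General Business Authorization required.
§4.9 floor area 13,900 square feet > 400 square feet; employees 72 ≥ 4 → Operating Certificate not required.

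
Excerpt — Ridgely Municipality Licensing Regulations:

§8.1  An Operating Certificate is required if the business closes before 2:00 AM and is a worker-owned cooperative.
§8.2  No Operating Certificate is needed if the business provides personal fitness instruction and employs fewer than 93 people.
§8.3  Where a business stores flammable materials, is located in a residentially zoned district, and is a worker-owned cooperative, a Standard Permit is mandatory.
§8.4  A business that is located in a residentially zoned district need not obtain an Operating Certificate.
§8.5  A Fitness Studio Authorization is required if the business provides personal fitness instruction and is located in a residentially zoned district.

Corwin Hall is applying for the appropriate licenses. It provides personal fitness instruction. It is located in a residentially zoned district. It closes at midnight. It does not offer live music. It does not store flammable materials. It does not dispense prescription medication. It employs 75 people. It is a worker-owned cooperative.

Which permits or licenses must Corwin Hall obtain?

Fitness Studio Authorization

§8.1 closes midnight, at/before 2:00 AM; is a worker-owned cooperative → Operating Certificate required.
§8.2 provides personal fitness instruction; employees 75 < 93 → exempt from Operating Certificate.
§8.3 does not store flammable materials; is located in a residentially zoned district; is a worker-owned cooperative → Standard Permit not required.
§8.4 is located in a residentially zoned district → exempt from Operating Certificate.
§8.5 provides personal fitness instruction; is located in a residentially zoned district → Fitness Studio Authorization required.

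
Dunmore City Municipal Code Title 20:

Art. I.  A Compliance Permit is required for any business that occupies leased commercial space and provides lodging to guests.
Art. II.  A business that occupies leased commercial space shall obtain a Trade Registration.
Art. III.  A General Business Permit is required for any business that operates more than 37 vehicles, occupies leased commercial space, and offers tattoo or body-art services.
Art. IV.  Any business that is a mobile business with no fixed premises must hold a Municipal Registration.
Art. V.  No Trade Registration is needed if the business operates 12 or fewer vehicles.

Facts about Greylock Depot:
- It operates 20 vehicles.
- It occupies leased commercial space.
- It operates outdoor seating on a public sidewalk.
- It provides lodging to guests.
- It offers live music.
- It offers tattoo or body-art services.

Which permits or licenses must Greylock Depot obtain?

Compliance Permit, Trade Registration

Art. I. occupies leased commercial space; provides lodging to guests → Compliance Permit required.
Art. II. occupies leased commercial space → Trade Registration required.
Art. III. vehicles 20 ≤ 37; occupies leased commercial space; offers tattoo or body-art services → General Business Permit not required.
Art. IV. occupies leased commercial space (not: is a mobile business with no fixed premises) → Municipal Registration not required.
Art. V. vehicles 20 > 12 → Trade Registration exemption does not apply.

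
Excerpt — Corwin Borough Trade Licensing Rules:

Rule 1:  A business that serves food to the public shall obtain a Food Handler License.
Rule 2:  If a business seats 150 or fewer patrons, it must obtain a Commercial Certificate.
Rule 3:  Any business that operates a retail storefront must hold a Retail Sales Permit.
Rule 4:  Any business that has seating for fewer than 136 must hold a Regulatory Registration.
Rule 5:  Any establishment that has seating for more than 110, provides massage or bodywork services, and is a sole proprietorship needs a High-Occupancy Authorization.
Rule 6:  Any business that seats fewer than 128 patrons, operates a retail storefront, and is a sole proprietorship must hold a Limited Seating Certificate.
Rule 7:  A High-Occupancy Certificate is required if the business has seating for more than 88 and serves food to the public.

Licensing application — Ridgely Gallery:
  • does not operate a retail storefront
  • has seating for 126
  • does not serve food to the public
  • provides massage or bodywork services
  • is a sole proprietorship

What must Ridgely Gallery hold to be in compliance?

Rule 1: does not serve food to the public → Food Handler License not required.
Rule 2: seating 126 ≤ 150 → Commercial Certificate required.
Rule 3: does not operate a retail storefront → Retail Sales Permit not required.
Rule 4: seating 126 < 136 → Regulatory Registration required.
Rule 5: seating 126 > 110; provides massage or bodywork services; is a sole proprietorship → High-Occupancy Authorization required.
Rule 6: seating 126 < 128; does not operate a retail storefront; is a sole proprietorship → Limited Seating Certificate not required.
Rule 7: seating 126 > 88; does not serve food to the public → High-Occupancy Certificate not required.

Commercial Certificate, High-Occupancy Authorization, Regulatory Registration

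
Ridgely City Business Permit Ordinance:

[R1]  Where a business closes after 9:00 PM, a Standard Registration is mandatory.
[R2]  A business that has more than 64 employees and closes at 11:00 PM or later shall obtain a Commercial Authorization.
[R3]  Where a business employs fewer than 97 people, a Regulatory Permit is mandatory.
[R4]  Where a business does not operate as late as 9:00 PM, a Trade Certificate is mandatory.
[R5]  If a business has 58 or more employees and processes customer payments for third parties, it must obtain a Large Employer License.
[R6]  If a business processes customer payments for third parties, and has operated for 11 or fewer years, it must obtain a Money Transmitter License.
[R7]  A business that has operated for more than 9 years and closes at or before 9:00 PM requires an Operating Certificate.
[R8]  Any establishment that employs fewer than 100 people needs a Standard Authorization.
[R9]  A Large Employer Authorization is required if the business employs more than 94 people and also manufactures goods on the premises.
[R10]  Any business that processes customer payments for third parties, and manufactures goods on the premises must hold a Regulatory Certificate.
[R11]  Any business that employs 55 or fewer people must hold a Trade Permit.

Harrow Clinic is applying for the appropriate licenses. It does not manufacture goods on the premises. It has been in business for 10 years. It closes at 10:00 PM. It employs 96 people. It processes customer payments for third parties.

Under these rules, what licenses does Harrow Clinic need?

[R1] closes 10:00 PM, after 9:00 PM → Standard Registration required.
[R2] employees 96 > 64; closes 10:00 PM, at/before 11:00 PM → Commercial Authorization not required.
[R3] employees 96 < 97 → Regulatory Permit required.
[R4] closes 10:00 PM, after 9:00 PM → Trade Certificate not required.
[R5] employees 96 ≥ 58; processes customer payments for third parties → Large Employer License required.
[R6] processes customer payments for third parties; years in business 10 ≤ 11 → Money Transmitter License required.
[R7] years in business 10 > 9; closes 10:00 PM, after 9:00 PM → Operating Certificate not required.
[R8] employees 96 < 100 → Standard Authorization required.
[R9] employees 96 > 94; does not manufacture goods on the premises → Large Employer Authorization not required.
[R10] processes customer payments for third parties; does not manufacture goods on the premises → Regulatory Certificate not required.
[R11] employees 96 > 55 → Trade Permit not required.

Large Employer License, Money Transmitter License, Regulatory Permit, Standard Authorization, Standard Registration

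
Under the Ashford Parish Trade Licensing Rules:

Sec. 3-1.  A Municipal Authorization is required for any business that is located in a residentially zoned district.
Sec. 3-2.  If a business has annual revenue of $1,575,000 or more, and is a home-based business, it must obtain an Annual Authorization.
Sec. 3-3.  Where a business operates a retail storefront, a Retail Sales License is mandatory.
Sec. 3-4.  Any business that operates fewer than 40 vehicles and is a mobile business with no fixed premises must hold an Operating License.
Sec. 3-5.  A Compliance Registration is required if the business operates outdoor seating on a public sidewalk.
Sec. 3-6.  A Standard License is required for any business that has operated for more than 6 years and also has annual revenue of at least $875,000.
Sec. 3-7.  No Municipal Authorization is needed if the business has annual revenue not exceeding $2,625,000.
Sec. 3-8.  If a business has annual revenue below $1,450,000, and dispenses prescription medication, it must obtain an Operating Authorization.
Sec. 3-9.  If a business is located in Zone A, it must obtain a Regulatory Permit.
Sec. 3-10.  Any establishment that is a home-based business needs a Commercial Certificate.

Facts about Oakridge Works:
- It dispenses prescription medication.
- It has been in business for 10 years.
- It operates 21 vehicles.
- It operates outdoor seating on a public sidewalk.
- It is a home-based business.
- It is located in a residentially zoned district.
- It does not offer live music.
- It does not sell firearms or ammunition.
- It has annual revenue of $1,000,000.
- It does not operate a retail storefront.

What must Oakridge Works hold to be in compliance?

Commercial Certificate, Compliance Registration, Operating Authorization, Standard License

Sec. 3-1. is located in a residentially zoned district → Municipal Authorization required.
Sec. 3-2. revenue $1,000,000 < $1,575,000; is a home-based business → Annual Authorization not required.
Sec. 3-3. does not operate a retail storefront → Retail Sales License not required.
Sec. 3-4. vehicles 21 < 40; is a home-based business (not: is a mobile business with no fixed premises) → Operating License not required.
Sec. 3-5. operates outdoor seating on a public sidewalk → Compliance Registration required.
Sec. 3-6. years in business 10 > 6; revenue $1,000,000 ≥ $875,000 → Standard License required.
Sec. 3-7. revenue $1,000,000 ≤ $2,625,000 → exempt from Municipal Authorization.
Sec. 3-8. revenue $1,000,000 < $1,450,000; dispenses prescription medication → Operating Authorization required.
Sec. 3-9. is located in a residentially zoned district (not: is located in Zone A) → Regulatory Permit not required.
Sec. 3-10. is a home-based business → Commercial Certificate required.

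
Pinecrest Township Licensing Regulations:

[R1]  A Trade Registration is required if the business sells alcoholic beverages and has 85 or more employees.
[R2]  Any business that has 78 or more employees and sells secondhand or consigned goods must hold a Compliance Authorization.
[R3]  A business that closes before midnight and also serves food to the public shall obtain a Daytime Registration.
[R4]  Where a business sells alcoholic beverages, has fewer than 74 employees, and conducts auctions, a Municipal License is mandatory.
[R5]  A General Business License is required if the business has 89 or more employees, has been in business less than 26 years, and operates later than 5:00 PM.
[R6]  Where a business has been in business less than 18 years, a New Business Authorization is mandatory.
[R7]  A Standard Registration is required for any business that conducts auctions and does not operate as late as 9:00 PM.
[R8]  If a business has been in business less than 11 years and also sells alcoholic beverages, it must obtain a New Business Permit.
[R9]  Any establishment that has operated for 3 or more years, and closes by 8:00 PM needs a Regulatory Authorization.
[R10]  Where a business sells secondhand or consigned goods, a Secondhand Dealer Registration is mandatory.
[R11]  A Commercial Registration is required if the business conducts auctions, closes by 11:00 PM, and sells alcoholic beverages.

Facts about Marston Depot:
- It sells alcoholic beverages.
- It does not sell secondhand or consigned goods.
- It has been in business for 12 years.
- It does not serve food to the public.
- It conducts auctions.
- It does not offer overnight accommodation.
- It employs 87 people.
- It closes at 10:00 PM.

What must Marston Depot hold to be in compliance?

[R1] sells alcoholic beverages; employees 87 ≥ 85 → Trade Registration required.
[R2] employees 87 ≥ 78; does not sell secondhand or consigned goods → Compliance Authorization not required.
[R3] closes 10:00 PM, at/before midnight; does not serve food to the public → Daytime Registration not required.
[R4] sells alcoholic beverages; employees 87 ≥ 74; conducts auctions → Municipal License not required.
[R5] employees 87 < 89; years in business 12 < 26; closes 10:00 PM, after 5:00 PM → General Business License not required.
[R6] years in business 12 < 18 → New Business Authorization required.
[R7] conducts auctions; closes 10:00 PM, after 9:00 PM → Standard Registration not required.
[R8] years in business 12 ≥ 11; sells alcoholic beverages → New Business Permit not required.
[R9] years in business 12 ≥ 3; closes 10:00 PM, after 8:00 PM → Regulatory Authorization not required.
[R10] does not sell secondhand or consigned goods → Secondhand Dealer Registration not required.
[R11] conducts auctions; closes 10:00 PM, at/before 11:00 PM; sells alcoholic beverages → Commercial Registration required.

Commercial Registration, New Business Authorization, Trade Registration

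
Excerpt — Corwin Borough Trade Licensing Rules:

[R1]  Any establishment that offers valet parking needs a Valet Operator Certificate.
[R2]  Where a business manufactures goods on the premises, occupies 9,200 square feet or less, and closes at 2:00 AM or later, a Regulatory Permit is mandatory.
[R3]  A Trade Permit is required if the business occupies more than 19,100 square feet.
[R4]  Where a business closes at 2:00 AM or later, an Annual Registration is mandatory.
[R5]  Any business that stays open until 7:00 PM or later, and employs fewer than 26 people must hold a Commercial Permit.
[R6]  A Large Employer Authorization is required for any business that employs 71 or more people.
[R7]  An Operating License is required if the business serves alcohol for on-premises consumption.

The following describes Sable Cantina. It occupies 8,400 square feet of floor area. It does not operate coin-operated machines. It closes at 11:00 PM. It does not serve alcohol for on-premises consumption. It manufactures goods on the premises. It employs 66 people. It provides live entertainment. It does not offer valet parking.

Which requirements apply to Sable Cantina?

[R1] does not offer valet parking → Valet Operator Certificate not required.
[R2] manufactures goods on the premises; floor area 8,400 square feet ≤ 9,200 square feet; closes 11:00 PM, at/before 2:00 AM → Regulatory Permit not required.
[R3] floor area 8,400 square feet ≤ 19,100 square feet → Trade Permit not required.
[R4] closes 11:00 PM, at/before 2:00 AM → Annual Registration not required.
[R5] closes 11:00 PM, after 7:00 PM; employees 66 ≥ 26 → Commercial Permit not required.
[R6] employees 66 < 71 → Large Employer Authorization not required.
[R7] does not serve alcohol for on-premises consumption → Operating License not required.

None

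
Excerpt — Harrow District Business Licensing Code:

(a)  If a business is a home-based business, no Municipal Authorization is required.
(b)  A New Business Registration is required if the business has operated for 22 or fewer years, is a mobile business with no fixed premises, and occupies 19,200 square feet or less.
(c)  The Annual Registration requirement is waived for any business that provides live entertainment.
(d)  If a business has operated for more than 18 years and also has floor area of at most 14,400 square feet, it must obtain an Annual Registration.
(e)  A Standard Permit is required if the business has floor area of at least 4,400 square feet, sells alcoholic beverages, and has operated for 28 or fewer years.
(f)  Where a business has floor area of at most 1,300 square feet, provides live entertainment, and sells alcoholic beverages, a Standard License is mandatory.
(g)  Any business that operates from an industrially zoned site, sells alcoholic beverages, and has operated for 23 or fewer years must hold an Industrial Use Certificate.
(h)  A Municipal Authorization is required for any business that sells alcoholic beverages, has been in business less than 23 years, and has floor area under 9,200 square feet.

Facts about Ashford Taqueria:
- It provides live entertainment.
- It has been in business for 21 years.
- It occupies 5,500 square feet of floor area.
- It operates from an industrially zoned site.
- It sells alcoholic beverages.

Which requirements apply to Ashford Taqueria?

Industrial Use Certificate, Municipal Authorization, Standard Permit

(a) operates from an industrially zoned site (not: is a home-based business) → Municipal Authorization exemption does not apply.
(b) years in business 21 ≤ 22; operates from an industrially zoned site (not: is a mobile business with no fixed premises); floor area 5,500 square feet ≤ 19,200 square feet → New Business Registration not required.
(c) provides live entertainment → exempt from Annual Registration.
(d) years in business 21 > 18; floor area 5,500 square feet ≤ 14,400 square feet → Annual Registration required.
(e) floor area 5,500 square feet ≥ 4,400 square feet; sells alcoholic beverages; years in business 21 ≤ 28 → Standard Permit required.
(f) floor area 5,500 square feet > 1,300 square feet; provides live entertainment; sells alcoholic beverages → Standard License not required.
(g) operates from an industrially zoned site; sells alcoholic beverages; years in business 21 ≤ 23 → Industrial Use Certificate required.
(h) sells alcoholic beverages; years in business 21 < 23; floor area 5,500 square feet < 9,200 square feet → Municipal Authorization required.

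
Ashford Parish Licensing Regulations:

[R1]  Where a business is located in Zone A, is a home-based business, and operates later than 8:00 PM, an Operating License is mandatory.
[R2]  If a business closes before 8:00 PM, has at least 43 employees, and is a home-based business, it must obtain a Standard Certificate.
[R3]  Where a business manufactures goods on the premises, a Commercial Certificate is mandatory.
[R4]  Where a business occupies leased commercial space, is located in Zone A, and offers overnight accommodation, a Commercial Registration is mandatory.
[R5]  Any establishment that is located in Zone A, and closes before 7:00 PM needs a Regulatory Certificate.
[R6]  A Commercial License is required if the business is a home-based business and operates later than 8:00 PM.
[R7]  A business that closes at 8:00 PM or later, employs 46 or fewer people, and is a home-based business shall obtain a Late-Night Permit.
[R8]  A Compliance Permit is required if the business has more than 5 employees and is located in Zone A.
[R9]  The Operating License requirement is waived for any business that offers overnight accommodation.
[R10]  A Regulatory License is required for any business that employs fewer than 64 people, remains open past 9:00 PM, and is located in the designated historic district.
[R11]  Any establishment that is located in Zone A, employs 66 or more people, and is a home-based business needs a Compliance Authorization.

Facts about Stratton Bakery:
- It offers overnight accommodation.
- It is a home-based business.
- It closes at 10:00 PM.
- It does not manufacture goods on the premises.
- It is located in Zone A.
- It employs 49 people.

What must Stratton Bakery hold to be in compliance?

[R1] is located in Zone A; is a home-based business; closes 10:00 PM, after 8:00 PM → Operating License required.
[R2] closes 10:00 PM, after 8:00 PM; employees 49 ≥ 43; is a home-based business → Standard Certificate not required.
[R3] does not manufacture goods on the premises → Commercial Certificate not required.
[R4] is a home-based business (not: occupies leased commercial space); is located in Zone A; offers overnight accommodation → Commercial Registration not required.
[R5] is located in Zone A; closes 10:00 PM, after 7:00 PM → Regulatory Certificate not required.
[R6] is a home-based business; closes 10:00 PM, after 8:00 PM → Commercial License required.
[R7] closes 10:00 PM, after 8:00 PM; employees 49 > 46; is a home-based business → Late-Night Permit not required.
[R8] employees 49 > 5; is located in Zone A → Compliance Permit required.
[R9] offers overnight accommodation → exempt from Operating License.
[R10] employees 49 < 64; closes 10:00 PM, after 9:00 PM; is located in Zone A (not: is located in the designated historic district) → Regulatory License not required.
[R11] is located in Zone A; employees 49 < 66; is a home-based business → Compliance Authorization not required.

Commercial License, Compliance Permit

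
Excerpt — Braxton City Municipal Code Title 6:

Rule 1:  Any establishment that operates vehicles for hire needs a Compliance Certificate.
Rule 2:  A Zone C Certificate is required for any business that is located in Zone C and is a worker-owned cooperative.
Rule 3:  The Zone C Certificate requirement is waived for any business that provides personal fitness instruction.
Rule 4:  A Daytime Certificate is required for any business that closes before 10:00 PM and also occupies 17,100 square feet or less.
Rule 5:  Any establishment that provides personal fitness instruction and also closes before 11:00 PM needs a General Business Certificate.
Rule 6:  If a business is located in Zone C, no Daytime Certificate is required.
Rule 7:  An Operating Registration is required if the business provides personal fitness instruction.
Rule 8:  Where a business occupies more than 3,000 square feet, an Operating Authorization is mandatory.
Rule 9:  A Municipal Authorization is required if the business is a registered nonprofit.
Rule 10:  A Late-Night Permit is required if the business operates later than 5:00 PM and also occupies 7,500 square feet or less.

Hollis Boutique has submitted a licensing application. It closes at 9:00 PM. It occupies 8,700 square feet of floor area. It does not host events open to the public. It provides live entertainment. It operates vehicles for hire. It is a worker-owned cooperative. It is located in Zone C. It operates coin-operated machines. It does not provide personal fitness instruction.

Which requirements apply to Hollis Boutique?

Compliance Certificate, Operating Authorization, Zone C Certificate

Rule 1: operates vehicles for hire → Compliance Certificate required.
Rule 2: is located in Zone C; is a worker-owned cooperative → Zone C Certificate required.
Rule 3: does not provide personal fitness instruction → Zone C Certificate exemption does not apply.
Rule 4: closes 9:00 PM, at/before 10:00 PM; floor area 8,700 square feet ≤ 17,100 square feet → Daytime Certificate required.
Rule 5: does not provide personal fitness instruction; closes 9:00 PM, at/before 11:00 PM → General Business Certificate not required.
Rule 6: is located in Zone C → exempt from Daytime Certificate.
Rule 7: does not provide personal fitness instruction → Operating Registration not required.
Rule 8: floor area 8,700 square feet > 3,000 square feet → Operating Authorization required.
Rule 9: is a worker-owned cooperative (not: is a registered nonprofit) → Municipal Authorization not required.
Rule 10: closes 9:00 PM, after 5:00 PM; floor area 8,700 square feet > 7,500 square feet → Late-Night Permit not required.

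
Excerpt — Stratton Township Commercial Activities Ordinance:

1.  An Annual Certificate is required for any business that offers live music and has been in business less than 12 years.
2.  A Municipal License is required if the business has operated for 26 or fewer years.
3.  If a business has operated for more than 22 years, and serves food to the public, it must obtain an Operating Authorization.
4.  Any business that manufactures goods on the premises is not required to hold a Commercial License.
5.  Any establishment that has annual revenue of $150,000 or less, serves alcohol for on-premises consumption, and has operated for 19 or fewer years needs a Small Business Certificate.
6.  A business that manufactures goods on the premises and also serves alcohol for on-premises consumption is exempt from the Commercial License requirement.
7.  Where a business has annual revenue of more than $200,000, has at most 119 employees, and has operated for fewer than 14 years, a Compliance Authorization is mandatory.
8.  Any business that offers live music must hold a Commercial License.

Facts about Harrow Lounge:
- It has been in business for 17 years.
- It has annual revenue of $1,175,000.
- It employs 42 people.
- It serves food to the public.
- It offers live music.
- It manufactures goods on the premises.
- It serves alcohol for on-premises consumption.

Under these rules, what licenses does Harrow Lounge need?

1. offers live music; years in business 17 ≥ 12 → Annual Certificate not required.
2. years in business 17 ≤ 26 → Municipal License required.
3. years in business 17 ≤ 22; serves food to the public → Operating Authorization not required.
4. manufactures goods on the premises → exempt from Commercial License.
5. revenue $1,175,000 > $150,000; serves alcohol for on-premises consumption; years in business 17 ≤ 19 → Small Business Certificate not required.
6. manufactures goods on the premises; serves alcohol for on-premises consumption → exempt from Commercial License.
7. revenue $1,175,000 > $200,000; employees 42 ≤ 119; years in business 17 ≥ 14 → Compliance Authorization not required.
8. offers live music → Commercial License required.

Municipal License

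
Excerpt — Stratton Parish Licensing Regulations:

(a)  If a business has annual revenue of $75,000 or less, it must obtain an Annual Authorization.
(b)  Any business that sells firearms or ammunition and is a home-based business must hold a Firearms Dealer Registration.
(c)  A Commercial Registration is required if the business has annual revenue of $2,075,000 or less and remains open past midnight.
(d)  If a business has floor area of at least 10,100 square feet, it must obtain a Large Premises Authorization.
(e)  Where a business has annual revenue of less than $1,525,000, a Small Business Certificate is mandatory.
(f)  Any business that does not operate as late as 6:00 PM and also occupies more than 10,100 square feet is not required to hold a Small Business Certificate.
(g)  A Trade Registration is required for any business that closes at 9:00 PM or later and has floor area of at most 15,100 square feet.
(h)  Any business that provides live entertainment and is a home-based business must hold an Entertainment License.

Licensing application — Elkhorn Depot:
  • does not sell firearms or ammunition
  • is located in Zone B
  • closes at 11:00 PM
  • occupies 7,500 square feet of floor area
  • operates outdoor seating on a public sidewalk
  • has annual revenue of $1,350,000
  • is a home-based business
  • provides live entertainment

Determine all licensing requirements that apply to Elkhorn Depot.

(a) revenue $1,350,000 > $75,000 → Annual Authorization not required.
(b) does not sell firearms or ammunition; is a home-based business → Firearms Dealer Registration not required.
(c) revenue $1,350,000 ≤ $2,075,000; closes 11:00 PM, at/before midnight → Commercial Registration not required.
(d) floor area 7,500 square feet < 10,100 square feet → Large Premises Authorization not required.
(e) revenue $1,350,000 < $1,525,000 → Small Business Certificate required.
(f) closes 11:00 PM, after 6:00 PM; floor area 7,500 square feet ≤ 10,100 square feet → Small Business Certificate exemption does not apply.
(g) closes 11:00 PM, after 9:00 PM; floor area 7,500 square feet ≤ 15,100 square feet → Trade Registration required.
(h) provides live entertainment; is a home-based business → Entertainment License required.

Entertainment License, Small Business Certificate, Trade Registration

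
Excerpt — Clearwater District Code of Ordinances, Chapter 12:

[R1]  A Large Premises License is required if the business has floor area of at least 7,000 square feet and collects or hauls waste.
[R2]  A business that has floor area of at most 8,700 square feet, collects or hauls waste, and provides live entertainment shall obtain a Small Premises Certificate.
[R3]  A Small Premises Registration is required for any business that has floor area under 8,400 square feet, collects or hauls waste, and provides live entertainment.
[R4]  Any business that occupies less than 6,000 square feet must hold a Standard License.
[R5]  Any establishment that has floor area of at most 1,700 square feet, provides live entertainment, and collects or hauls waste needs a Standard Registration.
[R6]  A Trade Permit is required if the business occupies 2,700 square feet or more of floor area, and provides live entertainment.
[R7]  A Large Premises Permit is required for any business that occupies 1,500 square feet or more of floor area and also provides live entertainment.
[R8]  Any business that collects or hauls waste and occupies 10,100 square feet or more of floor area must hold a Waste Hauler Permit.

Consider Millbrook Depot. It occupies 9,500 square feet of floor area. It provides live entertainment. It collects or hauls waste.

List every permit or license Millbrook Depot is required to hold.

[R1] floor area 9,500 square feet ≥ 7,000 square feet; collects or hauls waste → Large Premises License required.
[R2] floor area 9,500 square feet > 8,700 square feet; collects or hauls waste; provides live entertainment → Small Premises Certificate not required.
[R3] floor area 9,500 square feet ≥ 8,400 square feet; collects or hauls waste; provides live entertainment → Small Premises Registration not required.
[R4] floor area 9,500 square feet ≥ 6,000 square feet → Standard License not required.
[R5] floor area 9,500 square feet > 1,700 square feet; provides live entertainment; collects or hauls waste → Standard Registration not required.
[R6] floor area 9,500 square feet ≥ 2,700 square feet; provides live entertainment → Trade Permit required.
[R7] floor area 9,500 square feet ≥ 1,500 square feet; provides live entertainment → Large Premises Permit required.
[R8] collects or hauls waste; floor area 9,500 square feet < 10,100 square feet → Waste Hauler Permit not required.

Large Premises License, Large Premises Permit, Trade Permit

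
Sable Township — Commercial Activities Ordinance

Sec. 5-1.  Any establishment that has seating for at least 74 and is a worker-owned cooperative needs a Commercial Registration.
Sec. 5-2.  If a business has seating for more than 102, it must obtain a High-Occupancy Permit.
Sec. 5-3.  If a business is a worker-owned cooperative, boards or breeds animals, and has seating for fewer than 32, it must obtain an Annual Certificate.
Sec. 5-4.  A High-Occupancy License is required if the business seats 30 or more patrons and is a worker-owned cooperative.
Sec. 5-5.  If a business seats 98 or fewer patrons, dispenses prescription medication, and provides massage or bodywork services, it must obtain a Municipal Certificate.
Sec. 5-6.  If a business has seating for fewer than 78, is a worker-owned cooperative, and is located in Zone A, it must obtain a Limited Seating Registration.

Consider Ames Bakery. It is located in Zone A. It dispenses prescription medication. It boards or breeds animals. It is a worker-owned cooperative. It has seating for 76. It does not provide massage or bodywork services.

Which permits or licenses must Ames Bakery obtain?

Commercial Registration, High-Occupancy License, Limited Seating Registration

Sec. 5-1. seating 76 ≥ 74; is a worker-owned cooperative → Commercial Registration required.
Sec. 5-2. seating 76 ≤ 102 → High-Occupancy Permit not required.
Sec. 5-3. is a worker-owned cooperative; boards or breeds animals; seating 76 ≥ 32 → Annual Certificate not required.
Sec. 5-4. seating 76 ≥ 30; is a worker-owned cooperative → High-Occupancy License required.
Sec. 5-5. seating 76 ≤ 98; dispenses prescription medication; does not provide massage or bodywork services → Municipal Certificate not required.
Sec. 5-6. seating 76 < 78; is a worker-owned cooperative; is located in Zone A → Limited Seating Registration required.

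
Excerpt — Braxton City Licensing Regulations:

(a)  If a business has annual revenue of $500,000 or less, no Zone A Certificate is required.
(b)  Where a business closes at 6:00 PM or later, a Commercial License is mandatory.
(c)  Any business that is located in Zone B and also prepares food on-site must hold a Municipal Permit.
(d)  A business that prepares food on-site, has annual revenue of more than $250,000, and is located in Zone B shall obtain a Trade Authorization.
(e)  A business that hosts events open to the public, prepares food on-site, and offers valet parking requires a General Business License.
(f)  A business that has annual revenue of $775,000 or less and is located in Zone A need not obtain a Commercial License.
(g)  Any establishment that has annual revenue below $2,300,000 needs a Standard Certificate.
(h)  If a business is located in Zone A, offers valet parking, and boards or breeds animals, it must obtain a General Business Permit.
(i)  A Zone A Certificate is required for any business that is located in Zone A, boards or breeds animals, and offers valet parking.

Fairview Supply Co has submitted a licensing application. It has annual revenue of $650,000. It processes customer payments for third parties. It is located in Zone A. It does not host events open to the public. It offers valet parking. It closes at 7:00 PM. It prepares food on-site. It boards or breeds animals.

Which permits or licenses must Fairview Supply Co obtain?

General Business Permit, Standard Certificate, Zone A Certificate

(a) revenue $650,000 > $500,000 → Zone A Certificate exemption does not apply.
(b) closes 7:00 PM, after 6:00 PM → Commercial License required.
(c) is located in Zone A (not: is located in Zone B); prepares food on-site → Municipal Permit not required.
(d) prepares food on-site; revenue $650,000 > $250,000; is located in Zone A (not: is located in Zone B) → Trade Authorization not required.
(e) does not host events open to the public; prepares food on-site; offers valet parking → General Business License not required.
(f) revenue $650,000 ≤ $775,000; is located in Zone A → exempt from Commercial License.
(g) revenue $650,000 < $2,300,000 → Standard Certificate required.
(h) is located in Zone A; offers valet parking; boards or breeds animals → General Business Permit required.
(i) is located in Zone A; boards or breeds animals; offers valet parking → Zone A Certificate required.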